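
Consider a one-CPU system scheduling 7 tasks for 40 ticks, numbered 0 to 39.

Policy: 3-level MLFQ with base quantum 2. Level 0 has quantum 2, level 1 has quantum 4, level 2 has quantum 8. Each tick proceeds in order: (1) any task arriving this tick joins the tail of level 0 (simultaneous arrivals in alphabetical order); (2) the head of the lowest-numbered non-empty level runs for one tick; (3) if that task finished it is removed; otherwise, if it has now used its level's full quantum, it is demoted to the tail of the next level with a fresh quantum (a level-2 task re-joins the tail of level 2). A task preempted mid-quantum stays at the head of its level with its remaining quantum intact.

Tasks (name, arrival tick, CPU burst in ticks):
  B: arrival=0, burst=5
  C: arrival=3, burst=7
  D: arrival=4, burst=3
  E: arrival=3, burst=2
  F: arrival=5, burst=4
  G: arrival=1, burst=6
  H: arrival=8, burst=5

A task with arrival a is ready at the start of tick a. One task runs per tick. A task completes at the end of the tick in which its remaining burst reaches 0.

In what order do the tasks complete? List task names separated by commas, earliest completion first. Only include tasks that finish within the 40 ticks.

completion order = E, B, G, D, F, H, C

t=0: L0/L1/L2 = B/-/- → run B
t=1: L0/L1/L2 = BG/-/- → run B
t=2: L0/L1/L2 = G/B/- → run G
t=3: L0/L1/L2 = GCE/B/- → run G
t=4: L0/L1/L2 = CED/BG/- → run C
t=5: L0/L1/L2 = CEDF/BG/- → run C
t=6: L0/L1/L2 = EDF/BGC/- → run E
t=7: L0/L1/L2 = EDF/BGC/- → run E
t=8: L0/L1/L2 = DFH/BGC/- → run D
t=9: L0/L1/L2 = DFH/BGC/- → run D
t=10: L0/L1/L2 = FH/BGCD/- → run F
t=11: L0/L1/L2 = FH/BGCD/- → run F
t=12: L0/L1/L2 = H/BGCDF/- → run H
t=13: L0/L1/L2 = H/BGCDF/- → run H
t=14: L0/L1/L2 = -/BGCDFH/- → run B
t=15: L0/L1/L2 = -/BGCDFH/- → run B
t=16: L0/L1/L2 = -/BGCDFH/- → run B
t=17: L0/L1/L2 = -/GCDFH/- → run G
t=18: L0/L1/L2 = -/GCDFH/- → run G
t=19: L0/L1/L2 = -/GCDFH/- → run G
t=20: L0/L1/L2 = -/GCDFH/- → run G
t=21: L0/L1/L2 = -/CDFH/- → run C
t=22: L0/L1/L2 = -/CDFH/- → run C
t=23: L0/L1/L2 = -/CDFH/- → run C
t=24: L0/L1/L2 = -/CDFH/- → run C
t=25: L0/L1/L2 = -/DFH/C → run D
t=26: L0/L1/L2 = -/FH/C → run F
t=27: L0/L1/L2 = -/FH/C → run F
t=28: L0/L1/L2 = -/H/C → run H
t=29: L0/L1/L2 = -/H/C → run H
t=30: L0/L1/L2 = -/H/C → run H
t=31: L0/L1/L2 = -/-/C → run C
t=32: (idle)
t=33: (idle)
t=34: (idle)
t=35: (idle)
t=36: (idle)
t=37: (idle)
t=38: (idle)
t=39: (idle)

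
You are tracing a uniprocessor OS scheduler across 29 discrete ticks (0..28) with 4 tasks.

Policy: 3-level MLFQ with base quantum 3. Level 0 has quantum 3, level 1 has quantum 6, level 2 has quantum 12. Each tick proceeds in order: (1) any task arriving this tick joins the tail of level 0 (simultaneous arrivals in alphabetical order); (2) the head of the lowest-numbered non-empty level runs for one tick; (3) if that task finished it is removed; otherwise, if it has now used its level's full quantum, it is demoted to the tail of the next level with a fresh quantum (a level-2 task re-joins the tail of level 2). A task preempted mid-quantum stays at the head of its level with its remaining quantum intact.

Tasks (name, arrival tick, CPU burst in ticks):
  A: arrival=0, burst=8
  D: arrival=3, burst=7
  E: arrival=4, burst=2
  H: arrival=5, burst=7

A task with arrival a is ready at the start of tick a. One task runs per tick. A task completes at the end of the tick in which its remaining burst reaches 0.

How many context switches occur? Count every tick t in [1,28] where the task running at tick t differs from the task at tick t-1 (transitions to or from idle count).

context switches = 7

t=0: L0/L1/L2 = A/-/- → run A
t=1: L0/L1/L2 = A/-/- → run A
t=2: L0/L1/L2 = A/-/- → run A
t=3: L0/L1/L2 = D/A/- → run D
t=4: L0/L1/L2 = DE/A/- → run D
t=5: L0/L1/L2 = DEH/A/- → run D
t=6: L0/L1/L2 = EH/AD/- → run E
t=7: L0/L1/L2 = EH/AD/- → run E
t=8: L0/L1/L2 = H/AD/- → run H
t=9: L0/L1/L2 = H/AD/- → run H
t=10: L0/L1/L2 = H/AD/- → run H
t=11: L0/L1/L2 = -/ADH/- → run A
t=12: L0/L1/L2 = -/ADH/- → run A
t=13: L0/L1/L2 = -/ADH/- → run A
t=14: L0/L1/L2 = -/ADH/- → run A
t=15: L0/L1/L2 = -/ADH/- → run A
t=16: L0/L1/L2 = -/DH/- → run D
t=17: L0/L1/L2 = -/DH/- → run D
t=18: L0/L1/L2 = -/DH/- → run D
t=19: L0/L1/L2 = -/DH/- → run D
t=20: L0/L1/L2 = -/H/- → run H
t=21: L0/L1/L2 = -/H/- → run H
t=22: L0/L1/L2 = -/H/- → run H
t=23: L0/L1/L2 = -/H/- → run H
t=24: (idle)
t=25: (idle)
t=26: (idle)
t=27: (idle)
t=28: (idle)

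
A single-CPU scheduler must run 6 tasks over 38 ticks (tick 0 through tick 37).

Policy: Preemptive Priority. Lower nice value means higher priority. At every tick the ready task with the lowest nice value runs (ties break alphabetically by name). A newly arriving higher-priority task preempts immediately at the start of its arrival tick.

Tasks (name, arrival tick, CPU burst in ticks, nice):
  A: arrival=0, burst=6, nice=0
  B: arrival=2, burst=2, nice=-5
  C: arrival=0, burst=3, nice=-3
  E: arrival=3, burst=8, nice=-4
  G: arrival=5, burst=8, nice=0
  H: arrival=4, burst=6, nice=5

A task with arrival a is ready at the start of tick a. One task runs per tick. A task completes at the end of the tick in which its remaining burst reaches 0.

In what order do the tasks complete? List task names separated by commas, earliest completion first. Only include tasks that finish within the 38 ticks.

completion order = B, E, C, A, G, H

t=0: ready={A,C} → run C
t=1: ready={A,C} → run C
t=2: ready={A,B,C} → run B
t=3: ready={A,B,C,E} → run B
t=4: ready={A,C,E,H} → run E
t=5: ready={A,C,E,G,H} → run E
t=6: ready={A,C,E,G,H} → run E
t=7: ready={A,C,E,G,H} → run E
t=8: ready={A,C,E,G,H} → run E
t=9: ready={A,C,E,G,H} → run E
t=10: ready={A,C,E,G,H} → run E
t=11: ready={A,C,E,G,H} → run E
t=12: ready={A,C,G,H} → run C
t=13: ready={A,G,H} → run A
t=14: ready={A,G,H} → run A
t=15: ready={A,G,H} → run A
t=16: ready={A,G,H} → run A
t=17: ready={A,G,H} → run A
t=18: ready={A,G,H} → run A
t=19: ready={G,H} → run G
t=20: ready={G,H} → run G
t=21: ready={G,H} → run G
t=22: ready={G,H} → run G
t=23: ready={G,H} → run G
t=24: ready={G,H} → run G
t=25: ready={G,H} → run G
t=26: ready={G,H} → run G
t=27: ready={H} → run H
t=28: ready={H} → run H
t=29: ready={H} → run H
t=30: ready={H} → run H
t=31: ready={H} → run H
t=32: ready={H} → run H
t=33: (idle)
t=34: (idle)
t=35: (idle)
t=36: (idle)
t=37: (idle)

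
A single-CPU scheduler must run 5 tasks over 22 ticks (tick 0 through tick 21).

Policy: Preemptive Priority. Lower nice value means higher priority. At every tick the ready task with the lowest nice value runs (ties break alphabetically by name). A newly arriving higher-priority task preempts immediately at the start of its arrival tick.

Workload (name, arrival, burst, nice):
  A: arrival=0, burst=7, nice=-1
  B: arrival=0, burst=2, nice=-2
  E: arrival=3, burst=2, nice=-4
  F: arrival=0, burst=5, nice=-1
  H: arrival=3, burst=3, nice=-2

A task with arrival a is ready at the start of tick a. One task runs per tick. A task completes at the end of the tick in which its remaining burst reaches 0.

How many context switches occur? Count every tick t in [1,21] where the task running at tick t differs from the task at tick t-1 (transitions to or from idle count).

t=0: ready={A,B,F} → run B
t=1: ready={A,B,F} → run B
t=2: ready={A,F} → run A
t=3: ready={A,E,F,H} → run E
t=4: ready={A,E,F,H} → run E
t=5: ready={A,F,H} → run H
t=6: ready={A,F,H} → run H
t=7: ready={A,F,H} → run H
t=8: ready={A,F} → run A
t=9: ready={A,F} → run A
t=10: ready={A,F} → run A
t=11: ready={A,F} → run A
t=12: ready={A,F} → run A
t=13: ready={A,F} → run A
t=14: ready={F} → run F
t=15: ready={F} → run F
t=16: ready={F} → run F
t=17: ready={F} → run F
t=18: ready={F} → run F
t=19: (idle)
t=20: (idle)
t=21: (idle)

context switches = 6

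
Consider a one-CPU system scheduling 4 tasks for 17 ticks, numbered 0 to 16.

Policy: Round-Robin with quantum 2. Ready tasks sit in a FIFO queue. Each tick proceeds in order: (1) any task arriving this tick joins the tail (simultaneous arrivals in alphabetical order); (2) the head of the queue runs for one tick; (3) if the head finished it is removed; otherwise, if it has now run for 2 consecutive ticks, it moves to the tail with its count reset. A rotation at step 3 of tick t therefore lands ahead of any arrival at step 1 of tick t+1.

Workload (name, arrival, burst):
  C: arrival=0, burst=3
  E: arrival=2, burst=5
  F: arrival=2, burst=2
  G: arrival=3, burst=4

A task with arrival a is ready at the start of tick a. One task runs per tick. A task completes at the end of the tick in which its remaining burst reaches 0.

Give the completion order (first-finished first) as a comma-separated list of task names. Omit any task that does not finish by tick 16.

completion order = C, F, G, E

t=0: queue=[C] q_used=0 → run C
t=1: queue=[C] q_used=1 → run C
t=2: queue=[C,E,F] q_used=0 → run C
t=3: queue=[E,F,G] q_used=0 → run E
t=4: queue=[E,F,G] q_used=1 → run E
t=5: queue=[F,G,E] q_used=0 → run F
t=6: queue=[F,G,E] q_used=1 → run F
t=7: queue=[G,E] q_used=0 → run G
t=8: queue=[G,E] q_used=1 → run G
t=9: queue=[E,G] q_used=0 → run E
t=10: queue=[E,G] q_used=1 → run E
t=11: queue=[G,E] q_used=0 → run G
t=12: queue=[G,E] q_used=1 → run G
t=13: queue=[E] q_used=0 → run E
t=14: (idle)
t=15: (idle)
t=16: (idle)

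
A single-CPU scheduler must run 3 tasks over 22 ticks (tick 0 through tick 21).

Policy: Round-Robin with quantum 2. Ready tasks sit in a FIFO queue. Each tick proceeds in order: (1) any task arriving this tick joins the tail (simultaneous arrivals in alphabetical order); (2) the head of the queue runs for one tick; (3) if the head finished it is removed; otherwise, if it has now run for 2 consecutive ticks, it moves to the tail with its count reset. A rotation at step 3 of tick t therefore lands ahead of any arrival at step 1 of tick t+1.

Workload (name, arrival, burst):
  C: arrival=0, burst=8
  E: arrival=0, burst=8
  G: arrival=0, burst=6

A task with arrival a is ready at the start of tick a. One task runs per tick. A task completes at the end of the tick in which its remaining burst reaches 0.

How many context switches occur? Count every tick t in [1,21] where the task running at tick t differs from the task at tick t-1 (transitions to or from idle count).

t=0: queue=[C,E,G] q_used=0 → run C
t=1: queue=[C,E,G] q_used=1 → run C
t=2: queue=[E,G,C] q_used=0 → run E
t=3: queue=[E,G,C] q_used=1 → run E
t=4: queue=[G,C,E] q_used=0 → run G
t=5: queue=[G,C,E] q_used=1 → run G
t=6: queue=[C,E,G] q_used=0 → run C
t=7: queue=[C,E,G] q_used=1 → run C
t=8: queue=[E,G,C] q_used=0 → run E
t=9: queue=[E,G,C] q_used=1 → run E
t=10: queue=[G,C,E] q_used=0 → run G
t=11: queue=[G,C,E] q_used=1 → run G
t=12: queue=[C,E,G] q_used=0 → run C
t=13: queue=[C,E,G] q_used=1 → run C
t=14: queue=[E,G,C] q_used=0 → run E
t=15: queue=[E,G,C] q_used=1 → run E
t=16: queue=[G,C,E] q_used=0 → run G
t=17: queue=[G,C,E] q_used=1 → run G
t=18: queue=[C,E] q_used=0 → run C
t=19: queue=[C,E] q_used=1 → run C
t=20: queue=[E] q_used=0 → run E
t=21: queue=[E] q_used=1 → run E

context switches = 10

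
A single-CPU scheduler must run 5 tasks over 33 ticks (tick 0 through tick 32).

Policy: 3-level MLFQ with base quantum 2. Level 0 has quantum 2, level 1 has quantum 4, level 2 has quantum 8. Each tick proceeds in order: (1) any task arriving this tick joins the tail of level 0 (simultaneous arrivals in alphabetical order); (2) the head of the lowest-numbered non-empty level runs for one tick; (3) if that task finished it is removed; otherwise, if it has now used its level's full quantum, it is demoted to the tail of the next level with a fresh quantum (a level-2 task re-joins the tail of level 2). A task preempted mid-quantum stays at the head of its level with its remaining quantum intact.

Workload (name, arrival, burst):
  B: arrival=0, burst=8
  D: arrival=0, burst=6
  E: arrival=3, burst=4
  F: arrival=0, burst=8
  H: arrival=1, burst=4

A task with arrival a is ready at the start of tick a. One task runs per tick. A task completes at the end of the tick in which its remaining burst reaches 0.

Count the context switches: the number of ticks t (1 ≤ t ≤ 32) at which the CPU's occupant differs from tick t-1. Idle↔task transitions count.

t=0: L0/L1/L2 = BDF/-/- → run B
t=1: L0/L1/L2 = BDFH/-/- → run B
t=2: L0/L1/L2 = DFH/B/- → run D
t=3: L0/L1/L2 = DFHE/B/- → run D
t=4: L0/L1/L2 = FHE/BD/- → run F
t=5: L0/L1/L2 = FHE/BD/- → run F
t=6: L0/L1/L2 = HE/BDF/- → run H
t=7: L0/L1/L2 = HE/BDF/- → run H
t=8: L0/L1/L2 = E/BDFH/- → run E
t=9: L0/L1/L2 = E/BDFH/- → run E
t=10: L0/L1/L2 = -/BDFHE/- → run B
t=11: L0/L1/L2 = -/BDFHE/- → run B
t=12: L0/L1/L2 = -/BDFHE/- → run B
t=13: L0/L1/L2 = -/BDFHE/- → run B
t=14: L0/L1/L2 = -/DFHE/B → run D
t=15: L0/L1/L2 = -/DFHE/B → run D
t=16: L0/L1/L2 = -/DFHE/B → run D
t=17: L0/L1/L2 = -/DFHE/B → run D
t=18: L0/L1/L2 = -/FHE/B → run F
t=19: L0/L1/L2 = -/FHE/B → run F
t=20: L0/L1/L2 = -/FHE/B → run F
t=21: L0/L1/L2 = -/FHE/B → run F
t=22: L0/L1/L2 = -/HE/BF → run H
t=23: L0/L1/L2 = -/HE/BF → run H
t=24: L0/L1/L2 = -/E/BF → run E
t=25: L0/L1/L2 = -/E/BF → run E
t=26: L0/L1/L2 = -/-/BF → run B
t=27: L0/L1/L2 = -/-/BF → run B
t=28: L0/L1/L2 = -/-/F → run F
t=29: L0/L1/L2 = -/-/F → run F
t=30: (idle)
t=31: (idle)
t=32: (idle)

context switches = 12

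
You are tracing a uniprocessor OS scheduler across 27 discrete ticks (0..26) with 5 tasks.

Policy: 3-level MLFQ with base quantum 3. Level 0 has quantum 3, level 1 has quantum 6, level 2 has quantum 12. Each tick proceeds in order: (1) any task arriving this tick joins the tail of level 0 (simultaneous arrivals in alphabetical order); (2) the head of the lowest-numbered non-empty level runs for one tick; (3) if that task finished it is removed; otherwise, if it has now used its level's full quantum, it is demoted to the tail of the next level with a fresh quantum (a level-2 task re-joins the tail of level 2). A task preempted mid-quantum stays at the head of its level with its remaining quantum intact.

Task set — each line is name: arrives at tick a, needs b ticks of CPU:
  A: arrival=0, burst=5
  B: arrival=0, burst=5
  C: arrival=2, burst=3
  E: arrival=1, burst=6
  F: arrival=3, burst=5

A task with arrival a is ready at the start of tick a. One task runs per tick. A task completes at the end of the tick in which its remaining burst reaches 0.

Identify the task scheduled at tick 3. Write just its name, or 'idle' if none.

running at tick 3 = B

t=0: L0/L1/L2 = AB/-/- → run A
t=1: L0/L1/L2 = ABE/-/- → run A
t=2: L0/L1/L2 = ABEC/-/- → run A
t=3: L0/L1/L2 = BECF/A/- → run B
t=4: L0/L1/L2 = BECF/A/- → run B
t=5: L0/L1/L2 = BECF/A/- → run B
t=6: L0/L1/L2 = ECF/AB/- → run E
t=7: L0/L1/L2 = ECF/AB/- → run E
t=8: L0/L1/L2 = ECF/AB/- → run E
t=9: L0/L1/L2 = CF/ABE/- → run C
t=10: L0/L1/L2 = CF/ABE/- → run C
t=11: L0/L1/L2 = CF/ABE/- → run C
t=12: L0/L1/L2 = F/ABE/- → run F
t=13: L0/L1/L2 = F/ABE/- → run F
t=14: L0/L1/L2 = F/ABE/- → run F
t=15: L0/L1/L2 = -/ABEF/- → run A
t=16: L0/L1/L2 = -/ABEF/- → run A
t=17: L0/L1/L2 = -/BEF/- → run B
t=18: L0/L1/L2 = -/BEF/- → run B
t=19: L0/L1/L2 = -/EF/- → run E
t=20: L0/L1/L2 = -/EF/- → run E
t=21: L0/L1/L2 = -/EF/- → run E
t=22: L0/L1/L2 = -/F/- → run F
t=23: L0/L1/L2 = -/F/- → run F
t=24: (idle)
t=25: (idle)
t=26: (idle)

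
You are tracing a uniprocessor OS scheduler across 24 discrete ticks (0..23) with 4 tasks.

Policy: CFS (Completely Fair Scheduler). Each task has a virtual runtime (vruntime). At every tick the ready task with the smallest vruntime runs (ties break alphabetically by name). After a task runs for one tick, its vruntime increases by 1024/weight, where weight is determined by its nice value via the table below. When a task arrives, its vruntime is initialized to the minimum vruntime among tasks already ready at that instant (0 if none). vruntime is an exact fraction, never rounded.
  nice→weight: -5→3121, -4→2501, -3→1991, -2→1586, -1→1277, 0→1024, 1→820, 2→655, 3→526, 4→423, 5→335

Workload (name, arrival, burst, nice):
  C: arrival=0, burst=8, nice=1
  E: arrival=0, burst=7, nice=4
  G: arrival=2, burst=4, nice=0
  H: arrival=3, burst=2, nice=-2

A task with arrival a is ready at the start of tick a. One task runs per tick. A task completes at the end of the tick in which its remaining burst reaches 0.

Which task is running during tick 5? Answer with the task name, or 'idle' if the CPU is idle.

t=0: vr[C=0 E=0] → run C
t=1: vr[C=256/205 E=0] → run E
t=2: vr[C=256/205 E=1024/423 G=256/205] → run C
t=3: vr[C=512/205 E=1024/423 G=256/205 H=256/205] → run G
t=4: vr[C=512/205 E=1024/423 G=461/205 H=256/205] → run H
t=5: vr[C=512/205 E=1024/423 G=461/205 H=307968/162565] → run H
t=6: vr[C=512/205 E=1024/423 G=461/205] → run G
t=7: vr[C=512/205 E=1024/423 G=666/205] → run E
t=8: vr[C=512/205 E=2048/423 G=666/205] → run C
t=9: vr[C=768/205 E=2048/423 G=666/205] → run G
t=10: vr[C=768/205 E=2048/423 G=871/205] → run C
t=11: vr[C=1024/205 E=2048/423 G=871/205] → run G
t=12: vr[C=1024/205 E=2048/423] → run E
t=13: vr[C=1024/205 E=1024/141] → run C
t=14: vr[C=256/41 E=1024/141] → run C
t=15: vr[C=1536/205 E=1024/141] → run E
t=16: vr[C=1536/205 E=4096/423] → run C
t=17: vr[C=1792/205 E=4096/423] → run C
t=18: vr[E=4096/423] → run E
t=19: vr[E=5120/423] → run E
t=20: vr[E=2048/141] → run E
t=21: (idle)
t=22: (idle)
t=23: (idle)

running at tick 5 = H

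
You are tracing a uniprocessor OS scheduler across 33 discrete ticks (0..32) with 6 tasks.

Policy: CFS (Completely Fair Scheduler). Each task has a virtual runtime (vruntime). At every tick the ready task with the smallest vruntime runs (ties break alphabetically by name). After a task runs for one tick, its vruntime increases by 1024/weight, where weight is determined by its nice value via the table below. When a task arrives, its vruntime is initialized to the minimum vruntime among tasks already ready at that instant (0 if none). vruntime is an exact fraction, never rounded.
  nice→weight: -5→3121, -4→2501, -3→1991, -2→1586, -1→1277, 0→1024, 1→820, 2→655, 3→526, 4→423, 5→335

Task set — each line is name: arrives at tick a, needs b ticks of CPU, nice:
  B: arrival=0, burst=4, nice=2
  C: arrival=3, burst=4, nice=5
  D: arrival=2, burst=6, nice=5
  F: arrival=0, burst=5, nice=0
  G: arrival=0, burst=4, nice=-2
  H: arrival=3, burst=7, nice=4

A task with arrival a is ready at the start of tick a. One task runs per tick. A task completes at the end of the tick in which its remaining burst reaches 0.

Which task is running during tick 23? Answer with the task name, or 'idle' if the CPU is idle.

t=0: vr[B=0 F=0 G=0] → run B
t=1: vr[B=1024/655 F=0 G=0] → run F
t=2: vr[B=1024/655 D=0 F=1 G=0] → run D
t=3: vr[B=1024/655 C=0 D=1024/335 F=1 G=0 H=0] → run C
t=4: vr[B=1024/655 C=1024/335 D=1024/335 F=1 G=0 H=0] → run G
t=5: vr[B=1024/655 C=1024/335 D=1024/335 F=1 G=512/793 H=0] → run H
t=6: vr[B=1024/655 C=1024/335 D=1024/335 F=1 G=512/793 H=1024/423] → run G
t=7: vr[B=1024/655 C=1024/335 D=1024/335 F=1 G=1024/793 H=1024/423] → run F
t=8: vr[B=1024/655 C=1024/335 D=1024/335 F=2 G=1024/793 H=1024/423] → run G
t=9: vr[B=1024/655 C=1024/335 D=1024/335 F=2 G=1536/793 H=1024/423] → run B
t=10: vr[B=2048/655 C=1024/335 D=1024/335 F=2 G=1536/793 H=1024/423] → run G
t=11: vr[B=2048/655 C=1024/335 D=1024/335 F=2 H=1024/423] → run F
t=12: vr[B=2048/655 C=1024/335 D=1024/335 F=3 H=1024/423] → run H
t=13: vr[B=2048/655 C=1024/335 D=1024/335 F=3 H=2048/423] → run F
t=14: vr[B=2048/655 C=1024/335 D=1024/335 F=4 H=2048/423] → run C
t=15: vr[B=2048/655 C=2048/335 D=1024/335 F=4 H=2048/423] → run D
t=16: vr[B=2048/655 C=2048/335 D=2048/335 F=4 H=2048/423] → run B
t=17: vr[B=3072/655 C=2048/335 D=2048/335 F=4 H=2048/423] → run F
t=18: vr[B=3072/655 C=2048/335 D=2048/335 H=2048/423] → run B
t=19: vr[C=2048/335 D=2048/335 H=2048/423] → run H
t=20: vr[C=2048/335 D=2048/335 H=1024/141] → run C
t=21: vr[C=3072/335 D=2048/335 H=1024/141] → run D
t=22: vr[C=3072/335 D=3072/335 H=1024/141] → run H
t=23: vr[C=3072/335 D=3072/335 H=4096/423] → run C
t=24: vr[D=3072/335 H=4096/423] → run D
t=25: vr[D=4096/335 H=4096/423] → run H
t=26: vr[D=4096/335 H=5120/423] → run H
t=27: vr[D=4096/335 H=2048/141] → run D
t=28: vr[D=1024/67 H=2048/141] → run H
t=29: vr[D=1024/67] → run D
t=30: (idle)
t=31: (idle)
t=32: (idle)

running at tick 23 = C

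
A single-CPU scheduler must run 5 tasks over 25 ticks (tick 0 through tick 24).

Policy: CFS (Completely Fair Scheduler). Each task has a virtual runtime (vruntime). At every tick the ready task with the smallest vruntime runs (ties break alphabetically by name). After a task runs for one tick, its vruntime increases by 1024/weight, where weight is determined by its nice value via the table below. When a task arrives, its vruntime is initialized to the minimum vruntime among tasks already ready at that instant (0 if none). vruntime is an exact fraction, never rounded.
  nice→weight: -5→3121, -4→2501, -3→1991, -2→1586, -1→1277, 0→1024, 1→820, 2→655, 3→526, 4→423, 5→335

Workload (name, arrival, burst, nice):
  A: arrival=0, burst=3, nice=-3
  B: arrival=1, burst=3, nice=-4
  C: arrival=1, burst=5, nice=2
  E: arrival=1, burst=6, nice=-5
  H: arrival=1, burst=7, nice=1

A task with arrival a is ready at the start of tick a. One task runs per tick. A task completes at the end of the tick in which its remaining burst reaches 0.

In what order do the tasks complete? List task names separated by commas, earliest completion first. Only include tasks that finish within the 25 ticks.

t=0: vr[A=0] → run A
t=1: vr[A=1024/1991 B=1024/1991 C=1024/1991 E=1024/1991 H=1024/1991] → run A
t=2: vr[A=2048/1991 B=1024/1991 C=1024/1991 E=1024/1991 H=1024/1991] → run B
t=3: vr[A=2048/1991 B=4599808/4979491 C=1024/1991 E=1024/1991 H=1024/1991] → run C
t=4: vr[A=2048/1991 B=4599808/4979491 C=2709504/1304105 E=1024/1991 H=1024/1991] → run E
t=5: vr[A=2048/1991 B=4599808/4979491 C=2709504/1304105 E=5234688/6213911 H=1024/1991] → run H
t=6: vr[A=2048/1991 B=4599808/4979491 C=2709504/1304105 E=5234688/6213911 H=719616/408155] → run E
t=7: vr[A=2048/1991 B=4599808/4979491 C=2709504/1304105 E=7273472/6213911 H=719616/408155] → run B
t=8: vr[A=2048/1991 B=6638592/4979491 C=2709504/1304105 E=7273472/6213911 H=719616/408155] → run A
t=9: vr[B=6638592/4979491 C=2709504/1304105 E=7273472/6213911 H=719616/408155] → run E
t=10: vr[B=6638592/4979491 C=2709504/1304105 E=9312256/6213911 H=719616/408155] → run B
t=11: vr[C=2709504/1304105 E=9312256/6213911 H=719616/408155] → run E
t=12: vr[C=2709504/1304105 E=11351040/6213911 H=719616/408155] → run H
t=13: vr[C=2709504/1304105 E=11351040/6213911 H=1229312/408155] → run E
t=14: vr[C=2709504/1304105 E=13389824/6213911 H=1229312/408155] → run C
t=15: vr[C=4748288/1304105 E=13389824/6213911 H=1229312/408155] → run E
t=16: vr[C=4748288/1304105 H=1229312/408155] → run H
t=17: vr[C=4748288/1304105 H=1739008/408155] → run C
t=18: vr[C=6787072/1304105 H=1739008/408155] → run H
t=19: vr[C=6787072/1304105 H=2248704/408155] → run C
t=20: vr[C=8825856/1304105 H=2248704/408155] → run H
t=21: vr[C=8825856/1304105 H=551680/81631] → run H
t=22: vr[C=8825856/1304105 H=3268096/408155] → run C
t=23: vr[H=3268096/408155] → run H
t=24: (idle)

completion order = A, B, E, C, H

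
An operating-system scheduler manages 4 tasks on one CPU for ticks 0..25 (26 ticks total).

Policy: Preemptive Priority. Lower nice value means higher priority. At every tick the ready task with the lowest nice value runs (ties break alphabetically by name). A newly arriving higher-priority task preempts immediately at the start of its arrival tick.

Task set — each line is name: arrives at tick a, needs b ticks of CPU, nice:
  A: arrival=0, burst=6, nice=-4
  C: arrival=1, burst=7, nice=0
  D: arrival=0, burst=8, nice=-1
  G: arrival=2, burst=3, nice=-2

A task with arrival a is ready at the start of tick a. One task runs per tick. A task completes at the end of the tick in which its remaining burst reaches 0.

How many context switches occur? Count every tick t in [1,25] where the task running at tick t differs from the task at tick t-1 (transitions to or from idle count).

context switches = 4

t=0: ready={A,D} → run A
t=1: ready={A,C,D} → run A
t=2: ready={A,C,D,G} → run A
t=3: ready={A,C,D,G} → run A
t=4: ready={A,C,D,G} → run A
t=5: ready={A,C,D,G} → run A
t=6: ready={C,D,G} → run G
t=7: ready={C,D,G} → run G
t=8: ready={C,D,G} → run G
t=9: ready={C,D} → run D
t=10: ready={C,D} → run D
t=11: ready={C,D} → run D
t=12: ready={C,D} → run D
t=13: ready={C,D} → run D
t=14: ready={C,D} → run D
t=15: ready={C,D} → run D
t=16: ready={C,D} → run D
t=17: ready={C} → run C
t=18: ready={C} → run C
t=19: ready={C} → run C
t=20: ready={C} → run C
t=21: ready={C} → run C
t=22: ready={C} → run C
t=23: ready={C} → run C
t=24: (idle)
t=25: (idle)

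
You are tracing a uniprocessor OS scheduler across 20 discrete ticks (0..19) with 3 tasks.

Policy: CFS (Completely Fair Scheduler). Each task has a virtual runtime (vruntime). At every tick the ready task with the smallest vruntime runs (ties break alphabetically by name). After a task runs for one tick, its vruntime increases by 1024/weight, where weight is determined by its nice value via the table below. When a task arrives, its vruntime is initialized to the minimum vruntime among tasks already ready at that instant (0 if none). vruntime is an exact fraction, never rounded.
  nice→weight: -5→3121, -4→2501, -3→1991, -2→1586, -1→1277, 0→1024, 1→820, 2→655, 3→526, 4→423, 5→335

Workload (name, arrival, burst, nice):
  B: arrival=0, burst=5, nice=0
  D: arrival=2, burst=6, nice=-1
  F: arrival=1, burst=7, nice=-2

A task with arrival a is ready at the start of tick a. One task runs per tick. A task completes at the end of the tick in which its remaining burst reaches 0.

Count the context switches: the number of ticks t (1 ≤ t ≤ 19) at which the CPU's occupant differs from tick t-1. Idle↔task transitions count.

t=0: vr[B=0] → run B
t=1: vr[B=1 F=1] → run B
t=2: vr[B=2 D=1 F=1] → run D
t=3: vr[B=2 D=2301/1277 F=1] → run F
t=4: vr[B=2 D=2301/1277 F=1305/793] → run F
t=5: vr[B=2 D=2301/1277 F=1817/793] → run D
t=6: vr[B=2 D=3325/1277 F=1817/793] → run B
t=7: vr[B=3 D=3325/1277 F=1817/793] → run F
t=8: vr[B=3 D=3325/1277 F=2329/793] → run D
t=9: vr[B=3 D=4349/1277 F=2329/793] → run F
t=10: vr[B=3 D=4349/1277 F=2841/793] → run B
t=11: vr[B=4 D=4349/1277 F=2841/793] → run D
t=12: vr[B=4 D=5373/1277 F=2841/793] → run F
t=13: vr[B=4 D=5373/1277 F=3353/793] → run B
t=14: vr[D=5373/1277 F=3353/793] → run D
t=15: vr[D=6397/1277 F=3353/793] → run F
t=16: vr[D=6397/1277 F=3865/793] → run F
t=17: vr[D=6397/1277] → run D
t=18: (idle)
t=19: (idle)

context switches = 15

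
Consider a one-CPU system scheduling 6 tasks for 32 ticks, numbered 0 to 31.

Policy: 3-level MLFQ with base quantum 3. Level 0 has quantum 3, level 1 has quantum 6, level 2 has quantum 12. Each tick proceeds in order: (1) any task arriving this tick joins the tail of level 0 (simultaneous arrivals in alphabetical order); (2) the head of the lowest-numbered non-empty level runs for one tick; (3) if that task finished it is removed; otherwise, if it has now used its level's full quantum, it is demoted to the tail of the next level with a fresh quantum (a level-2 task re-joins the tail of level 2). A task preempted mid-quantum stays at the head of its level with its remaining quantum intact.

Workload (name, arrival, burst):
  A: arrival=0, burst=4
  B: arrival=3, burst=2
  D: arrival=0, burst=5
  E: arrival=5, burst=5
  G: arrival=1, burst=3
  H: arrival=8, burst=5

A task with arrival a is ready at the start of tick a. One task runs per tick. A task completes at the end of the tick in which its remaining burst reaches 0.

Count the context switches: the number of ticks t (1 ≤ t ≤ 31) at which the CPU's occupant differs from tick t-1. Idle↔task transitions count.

context switches = 10

t=0: L0/L1/L2 = AD/-/- → run A
t=1: L0/L1/L2 = ADG/-/- → run A
t=2: L0/L1/L2 = ADG/-/- → run A
t=3: L0/L1/L2 = DGB/A/- → run D
t=4: L0/L1/L2 = DGB/A/- → run D
t=5: L0/L1/L2 = DGBE/A/- → run D
t=6: L0/L1/L2 = GBE/AD/- → run G
t=7: L0/L1/L2 = GBE/AD/- → run G
t=8: L0/L1/L2 = GBEH/AD/- → run G
t=9: L0/L1/L2 = BEH/AD/- → run B
t=10: L0/L1/L2 = BEH/AD/- → run B
t=11: L0/L1/L2 = EH/AD/- → run E
t=12: L0/L1/L2 = EH/AD/- → run E
t=13: L0/L1/L2 = EH/AD/- → run E
t=14: L0/L1/L2 = H/ADE/- → run H
t=15: L0/L1/L2 = H/ADE/- → run H
t=16: L0/L1/L2 = H/ADE/- → run H
t=17: L0/L1/L2 = -/ADEH/- → run A
t=18: L0/L1/L2 = -/DEH/- → run D
t=19: L0/L1/L2 = -/DEH/- → run D
t=20: L0/L1/L2 = -/EH/- → run E
t=21: L0/L1/L2 = -/EH/- → run E
t=22: L0/L1/L2 = -/H/- → run H
t=23: L0/L1/L2 = -/H/- → run H
t=24: (idle)
t=25: (idle)
t=26: (idle)
t=27: (idle)
t=28: (idle)
t=29: (idle)
t=30: (idle)
t=31: (idle)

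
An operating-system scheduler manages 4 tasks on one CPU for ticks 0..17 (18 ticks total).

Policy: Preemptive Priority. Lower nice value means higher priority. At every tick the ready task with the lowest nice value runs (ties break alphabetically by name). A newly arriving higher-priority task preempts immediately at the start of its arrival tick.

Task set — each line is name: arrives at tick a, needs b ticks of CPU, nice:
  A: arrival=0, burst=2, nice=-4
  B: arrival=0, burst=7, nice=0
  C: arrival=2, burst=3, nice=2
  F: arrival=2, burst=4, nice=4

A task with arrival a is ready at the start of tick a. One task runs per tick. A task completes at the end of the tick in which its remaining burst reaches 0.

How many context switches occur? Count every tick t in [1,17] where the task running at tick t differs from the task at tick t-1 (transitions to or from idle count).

context switches = 4

t=0: ready={A,B} → run A
t=1: ready={A,B} → run A
t=2: ready={B,C,F} → run B
t=3: ready={B,C,F} → run B
t=4: ready={B,C,F} → run B
t=5: ready={B,C,F} → run B
t=6: ready={B,C,F} → run B
t=7: ready={B,C,F} → run B
t=8: ready={B,C,F} → run B
t=9: ready={C,F} → run C
t=10: ready={C,F} → run C
t=11: ready={C,F} → run C
t=12: ready={F} → run F
t=13: ready={F} → run F
t=14: ready={F} → run F
t=15: ready={F} → run F
t=16: (idle)
t=17: (idle)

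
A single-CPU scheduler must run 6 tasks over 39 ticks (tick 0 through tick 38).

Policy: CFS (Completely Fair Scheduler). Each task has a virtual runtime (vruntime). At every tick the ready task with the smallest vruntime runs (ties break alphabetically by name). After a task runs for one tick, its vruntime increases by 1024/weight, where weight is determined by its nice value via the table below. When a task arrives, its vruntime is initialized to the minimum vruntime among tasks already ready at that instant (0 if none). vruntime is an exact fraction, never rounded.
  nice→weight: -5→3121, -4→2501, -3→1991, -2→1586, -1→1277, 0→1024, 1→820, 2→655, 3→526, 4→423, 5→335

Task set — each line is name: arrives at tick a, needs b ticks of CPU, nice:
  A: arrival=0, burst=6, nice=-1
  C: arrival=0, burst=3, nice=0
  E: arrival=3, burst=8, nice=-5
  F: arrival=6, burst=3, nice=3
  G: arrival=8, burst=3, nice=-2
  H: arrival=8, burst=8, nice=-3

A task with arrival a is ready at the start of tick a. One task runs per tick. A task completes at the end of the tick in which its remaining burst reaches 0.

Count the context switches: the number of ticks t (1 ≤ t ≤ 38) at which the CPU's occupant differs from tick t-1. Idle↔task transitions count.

context switches = 28

t=0: vr[A=0 C=0] → run A
t=1: vr[A=1024/1277 C=0] → run C
t=2: vr[A=1024/1277 C=1] → run A
t=3: vr[A=2048/1277 C=1 E=1] → run C
t=4: vr[A=2048/1277 C=2 E=1] → run E
t=5: vr[A=2048/1277 C=2 E=4145/3121] → run E
t=6: vr[A=2048/1277 C=2 E=5169/3121 F=2048/1277] → run A
t=7: vr[A=3072/1277 C=2 E=5169/3121 F=2048/1277] → run F
t=8: vr[A=3072/1277 C=2 E=5169/3121 F=1192448/335851 G=5169/3121 H=5169/3121] → run E
t=9: vr[A=3072/1277 C=2 E=6193/3121 F=1192448/335851 G=5169/3121 H=5169/3121] → run G
t=10: vr[A=3072/1277 C=2 E=6193/3121 F=1192448/335851 G=5696969/2474953 H=5169/3121] → run H
t=11: vr[A=3072/1277 C=2 E=6193/3121 F=1192448/335851 G=5696969/2474953 H=13487383/6213911] → run E
t=12: vr[A=3072/1277 C=2 E=7217/3121 F=1192448/335851 G=5696969/2474953 H=13487383/6213911] → run C
t=13: vr[A=3072/1277 E=7217/3121 F=1192448/335851 G=5696969/2474953 H=13487383/6213911] → run H
t=14: vr[A=3072/1277 E=7217/3121 F=1192448/335851 G=5696969/2474953 H=16683287/6213911] → run G
t=15: vr[A=3072/1277 E=7217/3121 F=1192448/335851 G=7294921/2474953 H=16683287/6213911] → run E
t=16: vr[A=3072/1277 E=8241/3121 F=1192448/335851 G=7294921/2474953 H=16683287/6213911] → run A
t=17: vr[A=4096/1277 E=8241/3121 F=1192448/335851 G=7294921/2474953 H=16683287/6213911] → run E
t=18: vr[A=4096/1277 E=9265/3121 F=1192448/335851 G=7294921/2474953 H=16683287/6213911] → run H
t=19: vr[A=4096/1277 E=9265/3121 F=1192448/335851 G=7294921/2474953 H=19879191/6213911] → run G
t=20: vr[A=4096/1277 E=9265/3121 F=1192448/335851 H=19879191/6213911] → run E
t=21: vr[A=4096/1277 E=10289/3121 F=1192448/335851 H=19879191/6213911] → run H
t=22: vr[A=4096/1277 E=10289/3121 F=1192448/335851 H=23075095/6213911] → run A
t=23: vr[A=5120/1277 E=10289/3121 F=1192448/335851 H=23075095/6213911] → run E
t=24: vr[A=5120/1277 F=1192448/335851 H=23075095/6213911] → run F
t=25: vr[A=5120/1277 F=1846272/335851 H=23075095/6213911] → run H
t=26: vr[A=5120/1277 F=1846272/335851 H=26270999/6213911] → run A
t=27: vr[F=1846272/335851 H=26270999/6213911] → run H
t=28: vr[F=1846272/335851 H=29466903/6213911] → run H
t=29: vr[F=1846272/335851 H=32662807/6213911] → run H
t=30: vr[F=1846272/335851] → run F
t=31: (idle)
t=32: (idle)
t=33: (idle)
t=34: (idle)
t=35: (idle)
t=36: (idle)
t=37: (idle)
t=38: (idle)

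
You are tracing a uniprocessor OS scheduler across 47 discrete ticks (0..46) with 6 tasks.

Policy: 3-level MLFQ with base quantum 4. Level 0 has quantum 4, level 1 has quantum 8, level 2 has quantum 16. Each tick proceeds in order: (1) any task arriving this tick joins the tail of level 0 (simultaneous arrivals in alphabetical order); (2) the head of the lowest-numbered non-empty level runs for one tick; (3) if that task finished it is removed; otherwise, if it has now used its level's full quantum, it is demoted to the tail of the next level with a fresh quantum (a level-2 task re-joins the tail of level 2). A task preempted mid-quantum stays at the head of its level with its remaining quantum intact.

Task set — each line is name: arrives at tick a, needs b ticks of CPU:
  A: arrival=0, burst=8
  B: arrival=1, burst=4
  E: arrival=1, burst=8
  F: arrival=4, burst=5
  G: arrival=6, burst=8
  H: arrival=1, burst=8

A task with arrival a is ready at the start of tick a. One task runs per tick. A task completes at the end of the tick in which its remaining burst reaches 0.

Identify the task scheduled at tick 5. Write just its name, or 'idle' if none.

running at tick 5 = B

t=0: L0/L1/L2 = A/-/- → run A
t=1: L0/L1/L2 = ABEH/-/- → run A
t=2: L0/L1/L2 = ABEH/-/- → run A
t=3: L0/L1/L2 = ABEH/-/- → run A
t=4: L0/L1/L2 = BEHF/A/- → run B
t=5: L0/L1/L2 = BEHF/A/- → run B
t=6: L0/L1/L2 = BEHFG/A/- → run B
t=7: L0/L1/L2 = BEHFG/A/- → run B
t=8: L0/L1/L2 = EHFG/A/- → run E
t=9: L0/L1/L2 = EHFG/A/- → run E
t=10: L0/L1/L2 = EHFG/A/- → run E
t=11: L0/L1/L2 = EHFG/A/- → run E
t=12: L0/L1/L2 = HFG/AE/- → run H
t=13: L0/L1/L2 = HFG/AE/- → run H
t=14: L0/L1/L2 = HFG/AE/- → run H
t=15: L0/L1/L2 = HFG/AE/- → run H
t=16: L0/L1/L2 = FG/AEH/- → run F
t=17: L0/L1/L2 = FG/AEH/- → run F
t=18: L0/L1/L2 = FG/AEH/- → run F
t=19: L0/L1/L2 = FG/AEH/- → run F
t=20: L0/L1/L2 = G/AEHF/- → run G
t=21: L0/L1/L2 = G/AEHF/- → run G
t=22: L0/L1/L2 = G/AEHF/- → run G
t=23: L0/L1/L2 = G/AEHF/- → run G
t=24: L0/L1/L2 = -/AEHFG/- → run A
t=25: L0/L1/L2 = -/AEHFG/- → run A
t=26: L0/L1/L2 = -/AEHFG/- → run A
t=27: L0/L1/L2 = -/AEHFG/- → run A
t=28: L0/L1/L2 = -/EHFG/- → run E
t=29: L0/L1/L2 = -/EHFG/- → run E
t=30: L0/L1/L2 = -/EHFG/- → run E
t=31: L0/L1/L2 = -/EHFG/- → run E
t=32: L0/L1/L2 = -/HFG/- → run H
t=33: L0/L1/L2 = -/HFG/- → run H
t=34: L0/L1/L2 = -/HFG/- → run H
t=35: L0/L1/L2 = -/HFG/- → run H
t=36: L0/L1/L2 = -/FG/- → run F
t=37: L0/L1/L2 = -/G/- → run G
t=38: L0/L1/L2 = -/G/- → run G
t=39: L0/L1/L2 = -/G/- → run G
t=40: L0/L1/L2 = -/G/- → run G
t=41: (idle)
t=42: (idle)
t=43: (idle)
t=44: (idle)
t=45: (idle)
t=46: (idle)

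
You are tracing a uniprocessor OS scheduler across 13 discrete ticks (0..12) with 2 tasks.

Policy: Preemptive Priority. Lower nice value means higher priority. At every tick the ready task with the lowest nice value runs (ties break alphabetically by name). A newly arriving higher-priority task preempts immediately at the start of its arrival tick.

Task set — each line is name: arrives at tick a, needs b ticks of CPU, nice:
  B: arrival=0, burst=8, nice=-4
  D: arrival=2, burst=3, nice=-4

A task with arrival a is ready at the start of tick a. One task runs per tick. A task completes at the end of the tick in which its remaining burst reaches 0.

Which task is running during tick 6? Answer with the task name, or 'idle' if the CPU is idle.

t=0: ready={B} → run B
t=1: ready={B} → run B
t=2: ready={B,D} → run B
t=3: ready={B,D} → run B
t=4: ready={B,D} → run B
t=5: ready={B,D} → run B
t=6: ready={B,D} → run B
t=7: ready={B,D} → run B
t=8: ready={D} → run D
t=9: ready={D} → run D
t=10: ready={D} → run D
t=11: (idle)
t=12: (idle)

running at tick 6 = B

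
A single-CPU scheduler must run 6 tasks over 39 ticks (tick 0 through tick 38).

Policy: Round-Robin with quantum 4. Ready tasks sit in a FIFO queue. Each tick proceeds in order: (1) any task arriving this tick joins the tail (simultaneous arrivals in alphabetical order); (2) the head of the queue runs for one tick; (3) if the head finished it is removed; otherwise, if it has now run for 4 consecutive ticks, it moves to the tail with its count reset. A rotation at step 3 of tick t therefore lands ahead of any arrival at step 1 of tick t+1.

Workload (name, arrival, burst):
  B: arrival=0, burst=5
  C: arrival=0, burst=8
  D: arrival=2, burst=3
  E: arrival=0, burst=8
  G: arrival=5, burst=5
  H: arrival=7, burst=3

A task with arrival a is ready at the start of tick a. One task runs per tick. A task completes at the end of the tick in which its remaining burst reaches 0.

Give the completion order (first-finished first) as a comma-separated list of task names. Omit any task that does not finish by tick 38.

completion order = D, B, H, C, E, G

t=0: queue=[B,C,E] q_used=0 → run B
t=1: queue=[B,C,E] q_used=1 → run B
t=2: queue=[B,C,E,D] q_used=2 → run B
t=3: queue=[B,C,E,D] q_used=3 → run B
t=4: queue=[C,E,D,B] q_used=0 → run C
t=5: queue=[C,E,D,B,G] q_used=1 → run C
t=6: queue=[C,E,D,B,G] q_used=2 → run C
t=7: queue=[C,E,D,B,G,H] q_used=3 → run C
t=8: queue=[E,D,B,G,H,C] q_used=0 → run E
t=9: queue=[E,D,B,G,H,C] q_used=1 → run E
t=10: queue=[E,D,B,G,H,C] q_used=2 → run E
t=11: queue=[E,D,B,G,H,C] q_used=3 → run E
t=12: queue=[D,B,G,H,C,E] q_used=0 → run D
t=13: queue=[D,B,G,H,C,E] q_used=1 → run D
t=14: queue=[D,B,G,H,C,E] q_used=2 → run D
t=15: queue=[B,G,H,C,E] q_used=0 → run B
t=16: queue=[G,H,C,E] q_used=0 → run G
t=17: queue=[G,H,C,E] q_used=1 → run G
t=18: queue=[G,H,C,E] q_used=2 → run G
t=19: queue=[G,H,C,E] q_used=3 → run G
t=20: queue=[H,C,E,G] q_used=0 → run H
t=21: queue=[H,C,E,G] q_used=1 → run H
t=22: queue=[H,C,E,G] q_used=2 → run H
t=23: queue=[C,E,G] q_used=0 → run C
t=24: queue=[C,E,G] q_used=1 → run C
t=25: queue=[C,E,G] q_used=2 → run C
t=26: queue=[C,E,G] q_used=3 → run C
t=27: queue=[E,G] q_used=0 → run E
t=28: queue=[E,G] q_used=1 → run E
t=29: queue=[E,G] q_used=2 → run E
t=30: queue=[E,G] q_used=3 → run E
t=31: queue=[G] q_used=0 → run G
t=32: (idle)
t=33: (idle)
t=34: (idle)
t=35: (idle)
t=36: (idle)
t=37: (idle)
t=38: (idle)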